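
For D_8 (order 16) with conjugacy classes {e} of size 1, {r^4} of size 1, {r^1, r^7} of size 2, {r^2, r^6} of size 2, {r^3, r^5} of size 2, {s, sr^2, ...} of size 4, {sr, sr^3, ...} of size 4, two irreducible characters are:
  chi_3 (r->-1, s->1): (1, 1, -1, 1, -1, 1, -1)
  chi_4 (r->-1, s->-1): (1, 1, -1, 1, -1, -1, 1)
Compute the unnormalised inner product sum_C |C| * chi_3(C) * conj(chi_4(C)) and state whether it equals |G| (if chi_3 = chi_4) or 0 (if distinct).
Sum = 0; so <chi_3, chi_4> = 0 (distinct irreducibles are orthogonal).

Explanation: Compute term by term over conjugacy classes (|C| * chi_3(C) * conj(chi_4(C))):
  1*(1)*conj(1) + 1*(1)*conj(1) + 2*(-1)*conj(-1) + 2*(1)*conj(1) + 2*(-1)*conj(-1) + 4*(1)*conj(-1) + 4*(-1)*conj(1)
  = (1) + (1) + (2) + (2) + (2) + (-4) + (-4)
  = 0.
Dividing by |G| = 16 gives 0/16 = 0, matching the row-orthogonality relation <chi_3, chi_4> = [chi_3 = chi_4].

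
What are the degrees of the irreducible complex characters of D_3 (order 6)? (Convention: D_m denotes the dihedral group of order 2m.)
Dimensions: 1, 1, 2

Proof sketch: There are 3 irreducibles (= number of conjugacy classes). Their dimensions d_i satisfy sum d_i^2 = |G| = 6: 1 + 1 + 4 = 6.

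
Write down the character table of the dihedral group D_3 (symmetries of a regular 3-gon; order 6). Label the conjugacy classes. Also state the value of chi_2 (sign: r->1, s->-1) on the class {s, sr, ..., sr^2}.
Conjugacy classes: {e} of size 1, {r^1, r^2} of size 2, {s, sr, ..., sr^2} of size 3.
Character table:
  irrep \ class              {e} (size 1)  {r^1, r^2} (size 2)  {s, sr, ..., sr^2} (size 3)
  chi_1 (triv)               1             1                    1                          
  chi_2 (sign: r->1, s->-1)  1             1                    -1                         
  chi_3 (2d, j=1)            2             -1                   0                          

Spot check: chi_2 (sign: r->1, s->-1) on {s, sr, ..., sr^2} = -1.

Solution. D_3 has order 2*3 = 6 with 3 conjugacy classes, hence 3 irreducibles. Sum of squared dims 1 + 1 + 4 = 6 = |G|. Linear characters come from the abelianisation; the 2-dimensional irreps have character r^k -> 2*cos(2*pi*j*k/3), reflections -> 0.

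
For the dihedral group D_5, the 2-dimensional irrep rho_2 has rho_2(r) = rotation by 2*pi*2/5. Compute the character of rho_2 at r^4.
chi_{rho_2}(r^4) = 2*cos(2*pi*2*4/5) = -sqrt(5)/2 - 1/2

Solution. rho_2(r^4) is rotation by angle 2*pi*2*4/5, whose trace is 2*cos(2*pi*2*4/5) = -sqrt(5)/2 - 1/2.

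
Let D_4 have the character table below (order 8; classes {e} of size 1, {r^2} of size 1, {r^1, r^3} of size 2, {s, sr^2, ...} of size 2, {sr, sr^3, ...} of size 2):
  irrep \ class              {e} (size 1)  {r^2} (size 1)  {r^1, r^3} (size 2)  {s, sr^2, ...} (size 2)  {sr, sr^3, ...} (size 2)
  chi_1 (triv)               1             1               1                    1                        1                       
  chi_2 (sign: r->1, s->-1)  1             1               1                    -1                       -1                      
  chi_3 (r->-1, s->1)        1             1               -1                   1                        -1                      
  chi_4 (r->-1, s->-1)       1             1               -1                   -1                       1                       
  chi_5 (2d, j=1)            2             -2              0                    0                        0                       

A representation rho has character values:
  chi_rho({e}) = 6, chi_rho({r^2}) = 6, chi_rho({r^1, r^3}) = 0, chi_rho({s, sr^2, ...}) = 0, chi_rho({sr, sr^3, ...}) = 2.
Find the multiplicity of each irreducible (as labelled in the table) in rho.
Multiplicities: chi_1: 2, chi_2: 1, chi_3: 1, chi_4: 2, chi_5: 0.

Proof sketch: Use <chi_rho, chi> = (1/|G|) sum_C |C| * chi_rho(C) * conj(chi(C)) with |G| = 8 for each irreducible chi in the table:
  <chi_rho, chi_1> = (1/8)[1*(6)*conj(1) + 1*(6)*conj(1) + 2*(0)*conj(1) + 2*(0)*conj(1) + 2*(2)*conj(1)]
      = (1/8)[(6) + (6) + (0) + (0) + (4)] = 16/8 = 2
  <chi_rho, chi_2> = (1/8)[1*(6)*conj(1) + 1*(6)*conj(1) + 2*(0)*conj(1) + 2*(0)*conj(-1) + 2*(2)*conj(-1)]
      = (1/8)[(6) + (6) + (0) + (0) + (-4)] = 8/8 = 1
  <chi_rho, chi_3> = (1/8)[1*(6)*conj(1) + 1*(6)*conj(1) + 2*(0)*conj(-1) + 2*(0)*conj(1) + 2*(2)*conj(-1)]
      = (1/8)[(6) + (6) + (0) + (0) + (-4)] = 8/8 = 1
  <chi_rho, chi_4> = (1/8)[1*(6)*conj(1) + 1*(6)*conj(1) + 2*(0)*conj(-1) + 2*(0)*conj(-1) + 2*(2)*conj(1)]
      = (1/8)[(6) + (6) + (0) + (0) + (4)] = 16/8 = 2
  <chi_rho, chi_5> = (1/8)[1*(6)*conj(2) + 1*(6)*conj(-2) + 2*(0)*conj(0) + 2*(0)*conj(0) + 2*(2)*conj(0)]
      = (1/8)[(12) + (-12) + (0) + (0) + (0)] = 0/8 = 0
Dimension check: dim(rho) = sum (mult * dim) = 2*1 + 1*1 + 1*1 + 2*1 + 0*2 = 6 = chi_rho(e) = 6.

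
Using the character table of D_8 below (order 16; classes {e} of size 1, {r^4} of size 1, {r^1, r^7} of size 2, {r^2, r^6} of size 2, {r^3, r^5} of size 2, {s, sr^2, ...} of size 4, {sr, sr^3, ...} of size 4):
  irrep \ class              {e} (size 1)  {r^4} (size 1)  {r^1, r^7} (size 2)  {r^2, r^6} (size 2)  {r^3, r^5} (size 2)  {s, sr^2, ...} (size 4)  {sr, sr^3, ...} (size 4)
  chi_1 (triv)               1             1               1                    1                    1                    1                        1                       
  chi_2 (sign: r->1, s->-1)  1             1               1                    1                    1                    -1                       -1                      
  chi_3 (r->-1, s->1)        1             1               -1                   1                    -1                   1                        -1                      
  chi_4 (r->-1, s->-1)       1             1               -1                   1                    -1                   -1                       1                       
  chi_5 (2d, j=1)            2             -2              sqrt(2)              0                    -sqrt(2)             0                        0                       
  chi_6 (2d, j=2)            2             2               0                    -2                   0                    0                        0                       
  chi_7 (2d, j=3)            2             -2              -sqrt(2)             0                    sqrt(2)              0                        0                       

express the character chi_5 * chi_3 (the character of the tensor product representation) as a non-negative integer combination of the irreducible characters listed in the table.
chi_5 tensor chi_3 = chi_7 (all other irreducibles have multiplicity 0).

Argument: The character of a tensor product is the pointwise product (chi_5 * chi_3)(C) = chi_5(C) * chi_3(C):
  {e}: (2)*(1), {r^4}: (-2)*(1), {r^1, r^7}: (sqrt(2))*(-1), {r^2, r^6}: (0)*(1), {r^3, r^5}: (-sqrt(2))*(-1), {s, sr^2, ...}: (0)*(1), {sr, sr^3, ...}: (0)*(-1)
so (chi_5 * chi_3) takes values
  {e} -> 2, {r^4} -> -2, {r^1, r^7} -> -sqrt(2), {r^2, r^6} -> 0, {r^3, r^5} -> sqrt(2), {s, sr^2, ...} -> 0, {sr, sr^3, ...} -> 0.
Now take the inner product of this character with each irreducible chi from the table, <chi_5*chi_3, chi> = (1/16) sum_C |C| (chi_5*chi_3)(C) conj(chi(C)):
  <chi_5*chi_3, chi_1> = (1/16)[1*(2)*conj(1) + 1*(-2)*conj(1) + 2*(-sqrt(2))*conj(1) + 2*(0)*conj(1) + 2*(sqrt(2))*conj(1) + 4*(0)*conj(1) + 4*(0)*conj(1)]
      = (1/16)[(2) + (-2) + (-2*sqrt(2)) + (0) + (2*sqrt(2)) + (0) + (0)] = 0/16 = 0
  <chi_5*chi_3, chi_2> = (1/16)[1*(2)*conj(1) + 1*(-2)*conj(1) + 2*(-sqrt(2))*conj(1) + 2*(0)*conj(1) + 2*(sqrt(2))*conj(1) + 4*(0)*conj(-1) + 4*(0)*conj(-1)]
      = (1/16)[(2) + (-2) + (-2*sqrt(2)) + (0) + (2*sqrt(2)) + (0) + (0)] = 0/16 = 0
  <chi_5*chi_3, chi_3> = (1/16)[1*(2)*conj(1) + 1*(-2)*conj(1) + 2*(-sqrt(2))*conj(-1) + 2*(0)*conj(1) + 2*(sqrt(2))*conj(-1) + 4*(0)*conj(1) + 4*(0)*conj(-1)]
      = (1/16)[(2) + (-2) + (2*sqrt(2)) + (0) + (-2*sqrt(2)) + (0) + (0)] = 0/16 = 0
  <chi_5*chi_3, chi_4> = (1/16)[1*(2)*conj(1) + 1*(-2)*conj(1) + 2*(-sqrt(2))*conj(-1) + 2*(0)*conj(1) + 2*(sqrt(2))*conj(-1) + 4*(0)*conj(-1) + 4*(0)*conj(1)]
      = (1/16)[(2) + (-2) + (2*sqrt(2)) + (0) + (-2*sqrt(2)) + (0) + (0)] = 0/16 = 0
  <chi_5*chi_3, chi_5> = (1/16)[1*(2)*conj(2) + 1*(-2)*conj(-2) + 2*(-sqrt(2))*conj(sqrt(2)) + 2*(0)*conj(0) + 2*(sqrt(2))*conj(-sqrt(2)) + 4*(0)*conj(0) + 4*(0)*conj(0)]
      = (1/16)[(4) + (4) + (-4) + (0) + (-4) + (0) + (0)] = 0/16 = 0
  <chi_5*chi_3, chi_6> = (1/16)[1*(2)*conj(2) + 1*(-2)*conj(2) + 2*(-sqrt(2))*conj(0) + 2*(0)*conj(-2) + 2*(sqrt(2))*conj(0) + 4*(0)*conj(0) + 4*(0)*conj(0)]
      = (1/16)[(4) + (-4) + (0) + (0) + (0) + (0) + (0)] = 0/16 = 0
  <chi_5*chi_3, chi_7> = (1/16)[1*(2)*conj(2) + 1*(-2)*conj(-2) + 2*(-sqrt(2))*conj(-sqrt(2)) + 2*(0)*conj(0) + 2*(sqrt(2))*conj(sqrt(2)) + 4*(0)*conj(0) + 4*(0)*conj(0)]
      = (1/16)[(4) + (4) + (4) + (0) + (4) + (0) + (0)] = 16/16 = 1
Hence the multiplicities are chi_7: 1. Dimension check: dim(chi_5)*dim(chi_3) = 2*1 = 2 and sum (mult * dim) = 1*2 = 2.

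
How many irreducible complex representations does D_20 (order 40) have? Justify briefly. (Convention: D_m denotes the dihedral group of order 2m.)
13

Justification: The number of irreducible complex representations of a finite group equals its number of conjugacy classes. D_20 has 13 conjugacy classes (n/2 + 3 for n even), so D_20 (order 40) has exactly 13 irreducible complex representations.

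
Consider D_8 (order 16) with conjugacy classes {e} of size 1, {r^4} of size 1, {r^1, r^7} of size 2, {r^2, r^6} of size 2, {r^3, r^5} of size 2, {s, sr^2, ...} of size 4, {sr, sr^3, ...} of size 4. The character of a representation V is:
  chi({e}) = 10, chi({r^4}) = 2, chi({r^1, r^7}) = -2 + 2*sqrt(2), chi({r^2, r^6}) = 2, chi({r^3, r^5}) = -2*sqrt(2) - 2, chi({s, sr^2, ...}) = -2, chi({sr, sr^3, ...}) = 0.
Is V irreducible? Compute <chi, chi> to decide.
Not irreducible (reducible): <chi, chi> = 11 > 1.

Explanation: <chi, chi> = (1/|G|) sum_C |C| * |chi(C)|^2 = (1/16)[1*|10|^2 + 1*|2|^2 + 2*|-2 + 2*sqrt(2)|^2 + 2*|2|^2 + 2*|-2*sqrt(2) - 2|^2 + 4*|-2|^2 + 4*|0|^2]
  = (1/16)[(100) + (4) + (24 - 16*sqrt(2)) + (8) + (16*sqrt(2) + 24) + (16) + (0)] = 176/16 = 11.
A character is irreducible iff <chi, chi> = 1, so this representation is reducible.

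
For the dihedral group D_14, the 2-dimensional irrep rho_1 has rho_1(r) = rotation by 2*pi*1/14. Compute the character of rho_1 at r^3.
chi_{rho_1}(r^3) = 2*cos(2*pi*1*3/14) = 2*cos(3*pi/7)

Proof sketch: rho_1(r^3) is rotation by angle 2*pi*1*3/14, whose trace is 2*cos(2*pi*1*3/14) = 2*cos(3*pi/7).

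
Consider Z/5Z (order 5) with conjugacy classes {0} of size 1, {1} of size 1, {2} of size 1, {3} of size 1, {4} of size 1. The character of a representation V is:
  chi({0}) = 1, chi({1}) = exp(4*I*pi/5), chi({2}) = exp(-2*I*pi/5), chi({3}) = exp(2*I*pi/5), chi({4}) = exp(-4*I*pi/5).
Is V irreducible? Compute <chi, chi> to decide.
Irreducible: <chi, chi> = 1.

Explanation: <chi, chi> = (1/|G|) sum_C |C| * |chi(C)|^2 = (1/5)[1*|1|^2 + 1*|exp(4*I*pi/5)|^2 + 1*|exp(-2*I*pi/5)|^2 + 1*|exp(2*I*pi/5)|^2 + 1*|exp(-4*I*pi/5)|^2]
  = (1/5)[(1) + (1) + (1) + (1) + (1)] = 5/5 = 1.
(Exp terms are combined using exp(i*s)*conj(exp(i*t)) = exp(i*(s-t)), and sums of them are collapsed using the identity that for every m > 1 the m distinct m-th roots of unity sum to 0, e.g. 1 + exp(2*I*pi/3) + exp(-2*I*pi/3) = 0.)
A character is irreducible iff <chi, chi> = 1, so this representation is irreducible.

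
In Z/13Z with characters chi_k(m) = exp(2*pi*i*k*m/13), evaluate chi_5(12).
chi_5(12) = zeta_13^60 = exp(-10*I*pi/13)

Proof sketch: chi_5(12) = zeta_13^(5*12) = zeta_13^60. Since zeta_13^13 = 1, this equals zeta_13^8 = exp(2*pi*i*8/13) = exp(-10*I*pi/13).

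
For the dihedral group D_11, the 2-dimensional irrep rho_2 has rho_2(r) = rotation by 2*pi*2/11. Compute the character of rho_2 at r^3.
chi_{rho_2}(r^3) = 2*cos(2*pi*2*3/11) = -2*cos(pi/11)

Proof sketch: rho_2(r^3) is rotation by angle 2*pi*2*3/11, whose trace is 2*cos(2*pi*2*3/11) = -2*cos(pi/11).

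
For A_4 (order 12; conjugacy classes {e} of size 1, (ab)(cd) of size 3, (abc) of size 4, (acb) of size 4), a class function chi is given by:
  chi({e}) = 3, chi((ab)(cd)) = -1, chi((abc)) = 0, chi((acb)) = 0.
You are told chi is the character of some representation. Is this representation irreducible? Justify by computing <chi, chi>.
Irreducible: <chi, chi> = 1.

Justification: <chi, chi> = (1/|G|) sum_C |C| * |chi(C)|^2 = (1/12)[1*|3|^2 + 3*|-1|^2 + 4*|0|^2 + 4*|0|^2]
  = (1/12)[(9) + (3) + (0) + (0)] = 12/12 = 1.
(Exp terms are combined using exp(i*s)*conj(exp(i*t)) = exp(i*(s-t)), and sums of them are collapsed using the identity that for every m > 1 the m distinct m-th roots of unity sum to 0, e.g. 1 + exp(2*I*pi/3) + exp(-2*I*pi/3) = 0.)
A character is irreducible iff <chi, chi> = 1, so this representation is irreducible.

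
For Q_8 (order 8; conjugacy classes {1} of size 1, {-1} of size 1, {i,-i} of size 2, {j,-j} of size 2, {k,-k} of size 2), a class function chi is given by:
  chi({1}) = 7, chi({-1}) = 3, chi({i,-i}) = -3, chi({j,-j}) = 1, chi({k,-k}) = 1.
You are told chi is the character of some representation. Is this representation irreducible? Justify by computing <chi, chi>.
Not irreducible (reducible): <chi, chi> = 10 > 1.

Working: <chi, chi> = (1/|G|) sum_C |C| * |chi(C)|^2 = (1/8)[1*|7|^2 + 1*|3|^2 + 2*|-3|^2 + 2*|1|^2 + 2*|1|^2]
  = (1/8)[(49) + (9) + (18) + (2) + (2)] = 80/8 = 10.
A character is irreducible iff <chi, chi> = 1, so this representation is reducible.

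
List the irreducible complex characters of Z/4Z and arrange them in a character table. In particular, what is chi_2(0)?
Character table of Z/4Z (irreps indexed chi_0,...,chi_3 with chi_k(m) = zeta_4^(k*m), zeta_4 = exp(2*pi*i/4)):
  irrep \ class  {0} (size 1)  {1} (size 1)  {2} (size 1)  {3} (size 1)
  chi_0          1             1             1             1           
  chi_1          1             I             -1            -I          
  chi_2          1             -1            1             -1          
  chi_3          1             -I            -1            I           

Spot check: chi_2(0) = zeta_4^(2*0) = zeta_4^0 = 1.

Details: Z/4Z is abelian, so all 4 irreducible complex representations are 1-dimensional. They are given by chi_k(m) = zeta_4^(k*m) for k = 0,...,3. Row orthogonality: sum_m chi_k(m) conj(chi_l(m)) = 4 * [k = l].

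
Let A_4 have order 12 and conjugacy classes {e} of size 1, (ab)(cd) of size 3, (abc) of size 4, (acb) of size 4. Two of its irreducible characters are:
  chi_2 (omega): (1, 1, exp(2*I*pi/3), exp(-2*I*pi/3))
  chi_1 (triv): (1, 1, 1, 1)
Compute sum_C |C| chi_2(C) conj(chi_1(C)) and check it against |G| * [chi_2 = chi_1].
Sum = 0; so <chi_2, chi_1> = 0 (distinct irreducibles are orthogonal).

Explanation: Compute term by term over conjugacy classes (|C| * chi_2(C) * conj(chi_1(C))):
  1*(1)*conj(1) + 3*(1)*conj(1) + 4*(exp(2*I*pi/3))*conj(1) + 4*(exp(-2*I*pi/3))*conj(1)
  = (1) + (3) + (4*exp(2*I*pi/3)) + (4*exp(-2*I*pi/3))
  = 0.
(Exp terms are combined using exp(i*s)*conj(exp(i*t)) = exp(i*(s-t)), and sums of them are collapsed using the identity that for every m > 1 the m distinct m-th roots of unity sum to 0, e.g. 1 + exp(2*I*pi/3) + exp(-2*I*pi/3) = 0.)
Dividing by |G| = 12 gives 0/12 = 0, matching the row-orthogonality relation <chi_2, chi_1> = [chi_2 = chi_1].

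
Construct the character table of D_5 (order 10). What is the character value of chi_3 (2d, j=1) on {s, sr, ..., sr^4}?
Conjugacy classes: {e} of size 1, {r^1, r^4} of size 2, {r^2, r^3} of size 2, {s, sr, ..., sr^4} of size 5.
Character table:
  irrep \ class              {e} (size 1)  {r^1, r^4} (size 2)  {r^2, r^3} (size 2)  {s, sr, ..., sr^4} (size 5)
  chi_1 (triv)               1             1                    1                    1                          
  chi_2 (sign: r->1, s->-1)  1             1                    1                    -1                         
  chi_3 (2d, j=1)            2             -1/2 + sqrt(5)/2     -sqrt(5)/2 - 1/2     0                          
  chi_4 (2d, j=2)            2             -sqrt(5)/2 - 1/2     -1/2 + sqrt(5)/2     0                          

Spot check: chi_3 (2d, j=1) on {s, sr, ..., sr^4} = 0.

Details: D_5 has order 2*5 = 10 with 4 conjugacy classes, hence 4 irreducibles. Sum of squared dims 1 + 1 + 4 + 4 = 10 = |G|. Linear characters come from the abelianisation; the 2-dimensional irreps have character r^k -> 2*cos(2*pi*j*k/5), reflections -> 0.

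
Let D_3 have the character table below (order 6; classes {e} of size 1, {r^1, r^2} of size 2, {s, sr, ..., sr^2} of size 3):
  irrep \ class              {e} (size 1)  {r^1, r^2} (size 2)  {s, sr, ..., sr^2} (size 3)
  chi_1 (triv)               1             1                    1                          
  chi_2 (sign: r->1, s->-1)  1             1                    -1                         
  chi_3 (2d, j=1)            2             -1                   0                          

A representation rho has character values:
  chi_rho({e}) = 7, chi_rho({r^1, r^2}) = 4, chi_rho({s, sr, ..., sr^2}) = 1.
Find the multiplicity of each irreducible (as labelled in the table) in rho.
Multiplicities: chi_1: 3, chi_2: 2, chi_3: 1.

Justification: Use <chi_rho, chi> = (1/|G|) sum_C |C| * chi_rho(C) * conj(chi(C)) with |G| = 6 for each irreducible chi in the table:
  <chi_rho, chi_1> = (1/6)[1*(7)*conj(1) + 2*(4)*conj(1) + 3*(1)*conj(1)]
      = (1/6)[(7) + (8) + (3)] = 18/6 = 3
  <chi_rho, chi_2> = (1/6)[1*(7)*conj(1) + 2*(4)*conj(1) + 3*(1)*conj(-1)]
      = (1/6)[(7) + (8) + (-3)] = 12/6 = 2
  <chi_rho, chi_3> = (1/6)[1*(7)*conj(2) + 2*(4)*conj(-1) + 3*(1)*conj(0)]
      = (1/6)[(14) + (-8) + (0)] = 6/6 = 1
Dimension check: dim(rho) = sum (mult * dim) = 3*1 + 2*1 + 1*2 = 7 = chi_rho(e) = 7.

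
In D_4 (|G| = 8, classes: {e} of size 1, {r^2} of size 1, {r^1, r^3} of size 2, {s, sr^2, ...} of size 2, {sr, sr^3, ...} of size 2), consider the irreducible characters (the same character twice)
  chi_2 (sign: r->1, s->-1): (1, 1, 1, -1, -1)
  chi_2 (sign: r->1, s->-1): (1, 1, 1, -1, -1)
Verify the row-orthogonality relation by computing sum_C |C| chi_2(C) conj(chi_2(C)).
Sum = 8 = |G| = 8; so <chi_2, chi_2> = 1 (norm-1 confirms irreducibility).

Proof sketch: Compute term by term over conjugacy classes (|C| * chi_2(C) * conj(chi_2(C))):
  1*(1)*conj(1) + 1*(1)*conj(1) + 2*(1)*conj(1) + 2*(-1)*conj(-1) + 2*(-1)*conj(-1)
  = (1) + (1) + (2) + (2) + (2)
  = 8.
Dividing by |G| = 8 gives 8/8 = 1, matching the row-orthogonality relation <chi_2, chi_2> = [chi_2 = chi_2].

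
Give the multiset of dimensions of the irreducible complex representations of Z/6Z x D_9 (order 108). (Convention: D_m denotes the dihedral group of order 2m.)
Dimensions: 1, 1, 1, 1, 1, 1, 1, 1, 1, 1, 1, 1, 2, 2, 2, 2, 2, 2, 2, 2, 2, 2, 2, 2, 2, 2, 2, 2, 2, 2, 2, 2, 2, 2, 2, 2

Justification: There are 36 irreducibles (= number of conjugacy classes). Their dimensions d_i satisfy sum d_i^2 = |G| = 108: 1 + 1 + 1 + 1 + 1 + 1 + 1 + 1 + 1 + 1 + 1 + 1 + 4 + 4 + 4 + 4 + 4 + 4 + 4 + 4 + 4 + 4 + 4 + 4 + 4 + 4 + 4 + 4 + 4 + 4 + 4 + 4 + 4 + 4 + 4 + 4 = 108. (For the product with Z/6Z: each of the 6 1-dim characters of Z/6Z tensors with each irrep of D_9, giving 6 copies of each D_9-dimension.)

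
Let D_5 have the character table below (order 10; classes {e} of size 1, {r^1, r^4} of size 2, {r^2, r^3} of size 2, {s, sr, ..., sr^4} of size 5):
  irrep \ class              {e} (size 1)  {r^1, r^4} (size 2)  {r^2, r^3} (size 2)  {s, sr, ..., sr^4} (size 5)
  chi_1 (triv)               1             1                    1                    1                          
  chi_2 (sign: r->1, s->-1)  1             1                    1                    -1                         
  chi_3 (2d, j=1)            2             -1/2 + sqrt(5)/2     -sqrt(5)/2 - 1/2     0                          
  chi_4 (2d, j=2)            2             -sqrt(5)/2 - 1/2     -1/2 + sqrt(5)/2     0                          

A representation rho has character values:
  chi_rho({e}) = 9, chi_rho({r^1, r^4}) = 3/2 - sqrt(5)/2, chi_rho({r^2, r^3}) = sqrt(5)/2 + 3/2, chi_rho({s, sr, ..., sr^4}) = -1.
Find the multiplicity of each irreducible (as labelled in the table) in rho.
Multiplicities: chi_1: 1, chi_2: 2, chi_3: 1, chi_4: 2.

Justification: Use <chi_rho, chi> = (1/|G|) sum_C |C| * chi_rho(C) * conj(chi(C)) with |G| = 10 for each irreducible chi in the table:
  <chi_rho, chi_1> = (1/10)[1*(9)*conj(1) + 2*(3/2 - sqrt(5)/2)*conj(1) + 2*(sqrt(5)/2 + 3/2)*conj(1) + 5*(-1)*conj(1)]
      = (1/10)[(9) + (3 - sqrt(5)) + (sqrt(5) + 3) + (-5)] = 10/10 = 1
  <chi_rho, chi_2> = (1/10)[1*(9)*conj(1) + 2*(3/2 - sqrt(5)/2)*conj(1) + 2*(sqrt(5)/2 + 3/2)*conj(1) + 5*(-1)*conj(-1)]
      = (1/10)[(9) + (3 - sqrt(5)) + (sqrt(5) + 3) + (5)] = 20/10 = 2
  <chi_rho, chi_3> = (1/10)[1*(9)*conj(2) + 2*(3/2 - sqrt(5)/2)*conj(-1/2 + sqrt(5)/2) + 2*(sqrt(5)/2 + 3/2)*conj(-sqrt(5)/2 - 1/2) + 5*(-1)*conj(0)]
      = (1/10)[(18) + (-4 + 2*sqrt(5)) + (-2*sqrt(5) - 4) + (0)] = 10/10 = 1
  <chi_rho, chi_4> = (1/10)[1*(9)*conj(2) + 2*(3/2 - sqrt(5)/2)*conj(-sqrt(5)/2 - 1/2) + 2*(sqrt(5)/2 + 3/2)*conj(-1/2 + sqrt(5)/2) + 5*(-1)*conj(0)]
      = (1/10)[(18) + (1 - sqrt(5)) + (1 + sqrt(5)) + (0)] = 20/10 = 2
Dimension check: dim(rho) = sum (mult * dim) = 1*1 + 2*1 + 1*2 + 2*2 = 9 = chi_rho(e) = 9.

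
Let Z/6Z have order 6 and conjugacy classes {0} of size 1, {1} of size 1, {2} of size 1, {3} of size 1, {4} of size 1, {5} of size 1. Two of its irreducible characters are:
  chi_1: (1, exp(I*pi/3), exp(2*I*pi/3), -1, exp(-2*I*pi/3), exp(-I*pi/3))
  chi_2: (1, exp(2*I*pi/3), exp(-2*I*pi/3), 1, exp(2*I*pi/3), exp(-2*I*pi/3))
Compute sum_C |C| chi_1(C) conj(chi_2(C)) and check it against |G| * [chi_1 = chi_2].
Sum = 0; so <chi_1, chi_2> = 0 (distinct irreducibles are orthogonal).

Reasoning: Compute term by term over conjugacy classes (|C| * chi_1(C) * conj(chi_2(C))):
  1*(1)*conj(1) + 1*(exp(I*pi/3))*conj(exp(2*I*pi/3)) + 1*(exp(2*I*pi/3))*conj(exp(-2*I*pi/3)) + 1*(-1)*conj(1) + 1*(exp(-2*I*pi/3))*conj(exp(2*I*pi/3)) + 1*(exp(-I*pi/3))*conj(exp(-2*I*pi/3))
  = (1) + (exp(-I*pi/3)) + (exp(-2*I*pi/3)) + (-1) + (exp(2*I*pi/3)) + (exp(I*pi/3))
  = 0.
(Exp terms are combined using exp(i*s)*conj(exp(i*t)) = exp(i*(s-t)), and sums of them are collapsed using the identity that for every m > 1 the m distinct m-th roots of unity sum to 0, e.g. 1 + exp(2*I*pi/3) + exp(-2*I*pi/3) = 0.)
Dividing by |G| = 6 gives 0/6 = 0, matching the row-orthogonality relation <chi_1, chi_2> = [chi_1 = chi_2].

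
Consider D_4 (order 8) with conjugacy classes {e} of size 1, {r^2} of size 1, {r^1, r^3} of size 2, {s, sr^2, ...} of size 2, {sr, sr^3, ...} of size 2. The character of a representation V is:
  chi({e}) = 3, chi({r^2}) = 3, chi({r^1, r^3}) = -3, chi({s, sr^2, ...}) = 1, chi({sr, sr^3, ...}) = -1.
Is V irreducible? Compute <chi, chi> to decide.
Not irreducible (reducible): <chi, chi> = 5 > 1.

Argument: <chi, chi> = (1/|G|) sum_C |C| * |chi(C)|^2 = (1/8)[1*|3|^2 + 1*|3|^2 + 2*|-3|^2 + 2*|1|^2 + 2*|-1|^2]
  = (1/8)[(9) + (9) + (18) + (2) + (2)] = 40/8 = 5.
A character is irreducible iff <chi, chi> = 1, so this representation is reducible.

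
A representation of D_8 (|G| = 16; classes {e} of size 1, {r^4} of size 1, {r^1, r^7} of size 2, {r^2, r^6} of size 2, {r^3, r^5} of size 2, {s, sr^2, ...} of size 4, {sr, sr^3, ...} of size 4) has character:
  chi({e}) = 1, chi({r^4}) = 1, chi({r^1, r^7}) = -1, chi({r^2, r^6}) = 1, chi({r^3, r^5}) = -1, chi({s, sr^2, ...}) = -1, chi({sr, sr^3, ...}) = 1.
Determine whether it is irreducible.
Irreducible: <chi, chi> = 1.

Solution. <chi, chi> = (1/|G|) sum_C |C| * |chi(C)|^2 = (1/16)[1*|1|^2 + 1*|1|^2 + 2*|-1|^2 + 2*|1|^2 + 2*|-1|^2 + 4*|-1|^2 + 4*|1|^2]
  = (1/16)[(1) + (1) + (2) + (2) + (2) + (4) + (4)] = 16/16 = 1.
A character is irreducible iff <chi, chi> = 1, so this representation is irreducible.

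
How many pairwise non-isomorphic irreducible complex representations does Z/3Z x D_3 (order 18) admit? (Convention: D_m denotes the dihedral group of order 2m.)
9

Derivation: The number of irreducible complex representations of a finite group equals its number of conjugacy classes. For a direct product, #classes(G x H) = #classes(G) * #classes(H). Z/3Z has 3 classes (abelian), D_3 has 3 classes, so 3 * 3 = 9, so Z/3Z x D_3 (order 18) has exactly 9 irreducible complex representations.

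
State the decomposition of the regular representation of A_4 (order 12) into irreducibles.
Each irreducible V_i of dimension d_i appears with multiplicity d_i, i.e. rho_reg = (direct sum over all irreducibles V_i) d_i V_i. The irreducible dimensions for A_4 are 1, 1, 1, 3: 3 irreducibles of dimension 1, each with multiplicity 1; 1 irreducible of dimension 3, with multiplicity 3. Total dimension 3*1*1 + 1*3*3 = 12 = |G|.

Proof sketch: General theorem: in the regular representation of a finite group G, each irreducible appears with multiplicity equal to its dimension. Check: dim(rho_reg) = sum d_i^2 = 1 + 1 + 1 + 9 = 12 = |G|.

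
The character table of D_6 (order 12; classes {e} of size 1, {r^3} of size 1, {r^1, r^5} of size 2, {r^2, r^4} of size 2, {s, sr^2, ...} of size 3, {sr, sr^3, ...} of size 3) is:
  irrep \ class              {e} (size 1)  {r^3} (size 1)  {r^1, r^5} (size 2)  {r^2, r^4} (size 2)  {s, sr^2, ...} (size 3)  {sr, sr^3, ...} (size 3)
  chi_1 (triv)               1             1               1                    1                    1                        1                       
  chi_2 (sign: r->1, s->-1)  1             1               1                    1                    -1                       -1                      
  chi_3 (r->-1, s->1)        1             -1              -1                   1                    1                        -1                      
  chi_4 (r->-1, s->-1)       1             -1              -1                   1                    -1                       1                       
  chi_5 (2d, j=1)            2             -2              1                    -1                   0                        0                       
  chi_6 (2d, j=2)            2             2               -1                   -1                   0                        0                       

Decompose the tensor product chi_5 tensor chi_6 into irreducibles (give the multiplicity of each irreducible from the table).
chi_5 tensor chi_6 = chi_3 + chi_4 + chi_5 (all other irreducibles have multiplicity 0).

Derivation: The character of a tensor product is the pointwise product (chi_5 * chi_6)(C) = chi_5(C) * chi_6(C):
  {e}: (2)*(2), {r^3}: (-2)*(2), {r^1, r^5}: (1)*(-1), {r^2, r^4}: (-1)*(-1), {s, sr^2, ...}: (0)*(0), {sr, sr^3, ...}: (0)*(0)
so (chi_5 * chi_6) takes values
  {e} -> 4, {r^3} -> -4, {r^1, r^5} -> -1, {r^2, r^4} -> 1, {s, sr^2, ...} -> 0, {sr, sr^3, ...} -> 0.
Now take the inner product of this character with each irreducible chi from the table, <chi_5*chi_6, chi> = (1/12) sum_C |C| (chi_5*chi_6)(C) conj(chi(C)):
  <chi_5*chi_6, chi_1> = (1/12)[1*(4)*conj(1) + 1*(-4)*conj(1) + 2*(-1)*conj(1) + 2*(1)*conj(1) + 3*(0)*conj(1) + 3*(0)*conj(1)]
      = (1/12)[(4) + (-4) + (-2) + (2) + (0) + (0)] = 0/12 = 0
  <chi_5*chi_6, chi_2> = (1/12)[1*(4)*conj(1) + 1*(-4)*conj(1) + 2*(-1)*conj(1) + 2*(1)*conj(1) + 3*(0)*conj(-1) + 3*(0)*conj(-1)]
      = (1/12)[(4) + (-4) + (-2) + (2) + (0) + (0)] = 0/12 = 0
  <chi_5*chi_6, chi_3> = (1/12)[1*(4)*conj(1) + 1*(-4)*conj(-1) + 2*(-1)*conj(-1) + 2*(1)*conj(1) + 3*(0)*conj(1) + 3*(0)*conj(-1)]
      = (1/12)[(4) + (4) + (2) + (2) + (0) + (0)] = 12/12 = 1
  <chi_5*chi_6, chi_4> = (1/12)[1*(4)*conj(1) + 1*(-4)*conj(-1) + 2*(-1)*conj(-1) + 2*(1)*conj(1) + 3*(0)*conj(-1) + 3*(0)*conj(1)]
      = (1/12)[(4) + (4) + (2) + (2) + (0) + (0)] = 12/12 = 1
  <chi_5*chi_6, chi_5> = (1/12)[1*(4)*conj(2) + 1*(-4)*conj(-2) + 2*(-1)*conj(1) + 2*(1)*conj(-1) + 3*(0)*conj(0) + 3*(0)*conj(0)]
      = (1/12)[(8) + (8) + (-2) + (-2) + (0) + (0)] = 12/12 = 1
  <chi_5*chi_6, chi_6> = (1/12)[1*(4)*conj(2) + 1*(-4)*conj(2) + 2*(-1)*conj(-1) + 2*(1)*conj(-1) + 3*(0)*conj(0) + 3*(0)*conj(0)]
      = (1/12)[(8) + (-8) + (2) + (-2) + (0) + (0)] = 0/12 = 0
Hence the multiplicities are chi_3: 1, chi_4: 1, chi_5: 1. Dimension check: dim(chi_5)*dim(chi_6) = 2*2 = 4 and sum (mult * dim) = 1*1 + 1*1 + 1*2 = 4.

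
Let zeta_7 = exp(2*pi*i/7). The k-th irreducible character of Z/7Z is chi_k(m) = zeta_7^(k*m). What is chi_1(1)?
chi_1(1) = zeta_7^1 = exp(2*I*pi/7)

Solution. chi_1(1) = zeta_7^(1*1) = zeta_7^1. Since zeta_7^7 = 1, this equals zeta_7^1 = exp(2*pi*i*1/7) = exp(2*I*pi/7).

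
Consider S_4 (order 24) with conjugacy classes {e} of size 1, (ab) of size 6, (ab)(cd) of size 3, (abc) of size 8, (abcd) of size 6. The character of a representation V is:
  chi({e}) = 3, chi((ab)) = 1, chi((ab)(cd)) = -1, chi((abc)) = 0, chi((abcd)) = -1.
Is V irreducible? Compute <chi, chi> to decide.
Irreducible: <chi, chi> = 1.

Details: <chi, chi> = (1/|G|) sum_C |C| * |chi(C)|^2 = (1/24)[1*|3|^2 + 6*|1|^2 + 3*|-1|^2 + 8*|0|^2 + 6*|-1|^2]
  = (1/24)[(9) + (6) + (3) + (0) + (6)] = 24/24 = 1.
A character is irreducible iff <chi, chi> = 1, so this representation is irreducible.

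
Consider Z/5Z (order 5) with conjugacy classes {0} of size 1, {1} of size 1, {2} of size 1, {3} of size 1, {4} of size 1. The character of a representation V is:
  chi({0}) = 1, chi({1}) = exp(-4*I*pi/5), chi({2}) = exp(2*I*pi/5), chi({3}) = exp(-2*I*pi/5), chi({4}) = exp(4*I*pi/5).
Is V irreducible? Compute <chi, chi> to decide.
Irreducible: <chi, chi> = 1.

Derivation: <chi, chi> = (1/|G|) sum_C |C| * |chi(C)|^2 = (1/5)[1*|1|^2 + 1*|exp(-4*I*pi/5)|^2 + 1*|exp(2*I*pi/5)|^2 + 1*|exp(-2*I*pi/5)|^2 + 1*|exp(4*I*pi/5)|^2]
  = (1/5)[(1) + (1) + (1) + (1) + (1)] = 5/5 = 1.
(Exp terms are combined using exp(i*s)*conj(exp(i*t)) = exp(i*(s-t)), and sums of them are collapsed using the identity that for every m > 1 the m distinct m-th roots of unity sum to 0, e.g. 1 + exp(2*I*pi/3) + exp(-2*I*pi/3) = 0.)
A character is irreducible iff <chi, chi> = 1, so this representation is irreducible.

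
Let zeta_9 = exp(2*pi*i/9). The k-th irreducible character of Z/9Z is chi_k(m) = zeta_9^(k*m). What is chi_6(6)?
chi_6(6) = zeta_9^36 = 1

Derivation: chi_6(6) = zeta_9^(6*6) = zeta_9^36. Since zeta_9^9 = 1, this equals zeta_9^0 = exp(2*pi*i*0/9) = 1.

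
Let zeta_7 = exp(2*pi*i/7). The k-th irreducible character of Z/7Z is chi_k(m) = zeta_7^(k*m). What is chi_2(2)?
chi_2(2) = zeta_7^4 = exp(-6*I*pi/7)

Why: chi_2(2) = zeta_7^(2*2) = zeta_7^4. Since zeta_7^7 = 1, this equals zeta_7^4 = exp(2*pi*i*4/7) = exp(-6*I*pi/7).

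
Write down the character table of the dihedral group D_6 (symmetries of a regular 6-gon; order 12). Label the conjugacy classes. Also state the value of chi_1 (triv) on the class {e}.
Conjugacy classes: {e} of size 1, {r^3} of size 1, {r^1, r^5} of size 2, {r^2, r^4} of size 2, {s, sr^2, ...} of size 3, {sr, sr^3, ...} of size 3.
Character table:
  irrep \ class              {e} (size 1)  {r^3} (size 1)  {r^1, r^5} (size 2)  {r^2, r^4} (size 2)  {s, sr^2, ...} (size 3)  {sr, sr^3, ...} (size 3)
  chi_1 (triv)               1             1               1                    1                    1                        1                       
  chi_2 (sign: r->1, s->-1)  1             1               1                    1                    -1                       -1                      
  chi_3 (r->-1, s->1)        1             -1              -1                   1                    1                        -1                      
  chi_4 (r->-1, s->-1)       1             -1              -1                   1                    -1                       1                       
  chi_5 (2d, j=1)            2             -2              1                    -1                   0                        0                       
  chi_6 (2d, j=2)            2             2               -1                   -1                   0                        0                       

Spot check: chi_1 (triv) on {e} = 1.

Solution. D_6 has order 2*6 = 12 with 6 conjugacy classes, hence 6 irreducibles. Sum of squared dims 1 + 1 + 1 + 1 + 4 + 4 = 12 = |G|. Linear characters come from the abelianisation; the 2-dimensional irreps have character r^k -> 2*cos(2*pi*j*k/6), reflections -> 0.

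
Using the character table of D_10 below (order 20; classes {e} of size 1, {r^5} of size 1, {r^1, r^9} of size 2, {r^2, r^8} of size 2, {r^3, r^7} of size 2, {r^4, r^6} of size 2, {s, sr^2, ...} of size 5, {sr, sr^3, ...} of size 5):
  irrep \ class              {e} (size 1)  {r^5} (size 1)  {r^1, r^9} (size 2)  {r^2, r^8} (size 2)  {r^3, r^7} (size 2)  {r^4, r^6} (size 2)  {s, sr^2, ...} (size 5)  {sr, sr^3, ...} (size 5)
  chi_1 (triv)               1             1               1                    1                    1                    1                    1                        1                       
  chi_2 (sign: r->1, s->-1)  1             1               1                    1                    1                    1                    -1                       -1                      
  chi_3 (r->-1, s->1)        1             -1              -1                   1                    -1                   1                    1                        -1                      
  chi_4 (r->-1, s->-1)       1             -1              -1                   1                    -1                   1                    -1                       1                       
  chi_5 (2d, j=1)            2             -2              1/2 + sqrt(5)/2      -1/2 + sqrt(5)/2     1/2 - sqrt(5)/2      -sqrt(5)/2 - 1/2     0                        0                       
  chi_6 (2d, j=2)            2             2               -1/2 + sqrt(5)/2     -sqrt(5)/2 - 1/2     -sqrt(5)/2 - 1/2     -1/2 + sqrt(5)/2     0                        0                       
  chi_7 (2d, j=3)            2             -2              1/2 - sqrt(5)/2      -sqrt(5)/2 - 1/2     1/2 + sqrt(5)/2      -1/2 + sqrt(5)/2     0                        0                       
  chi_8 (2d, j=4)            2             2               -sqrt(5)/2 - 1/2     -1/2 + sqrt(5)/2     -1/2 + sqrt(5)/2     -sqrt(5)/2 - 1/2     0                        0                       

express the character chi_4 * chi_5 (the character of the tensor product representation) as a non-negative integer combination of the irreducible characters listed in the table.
chi_4 tensor chi_5 = chi_8 (all other irreducibles have multiplicity 0).

Working: The character of a tensor product is the pointwise product (chi_4 * chi_5)(C) = chi_4(C) * chi_5(C):
  {e}: (1)*(2), {r^5}: (-1)*(-2), {r^1, r^9}: (-1)*(1/2 + sqrt(5)/2), {r^2, r^8}: (1)*(-1/2 + sqrt(5)/2), {r^3, r^7}: (-1)*(1/2 - sqrt(5)/2), {r^4, r^6}: (1)*(-sqrt(5)/2 - 1/2), {s, sr^2, ...}: (-1)*(0), {sr, sr^3, ...}: (1)*(0)
so (chi_4 * chi_5) takes values
  {e} -> 2, {r^5} -> 2, {r^1, r^9} -> -sqrt(5)/2 - 1/2, {r^2, r^8} -> -1/2 + sqrt(5)/2, {r^3, r^7} -> -1/2 + sqrt(5)/2, {r^4, r^6} -> -sqrt(5)/2 - 1/2, {s, sr^2, ...} -> 0, {sr, sr^3, ...} -> 0.
Now take the inner product of this character with each irreducible chi from the table, <chi_4*chi_5, chi> = (1/20) sum_C |C| (chi_4*chi_5)(C) conj(chi(C)):
  <chi_4*chi_5, chi_1> = (1/20)[1*(2)*conj(1) + 1*(2)*conj(1) + 2*(-sqrt(5)/2 - 1/2)*conj(1) + 2*(-1/2 + sqrt(5)/2)*conj(1) + 2*(-1/2 + sqrt(5)/2)*conj(1) + 2*(-sqrt(5)/2 - 1/2)*conj(1) + 5*(0)*conj(1) + 5*(0)*conj(1)]
      = (1/20)[(2) + (2) + (-sqrt(5) - 1) + (-1 + sqrt(5)) + (-1 + sqrt(5)) + (-sqrt(5) - 1) + (0) + (0)] = 0/20 = 0
  <chi_4*chi_5, chi_2> = (1/20)[1*(2)*conj(1) + 1*(2)*conj(1) + 2*(-sqrt(5)/2 - 1/2)*conj(1) + 2*(-1/2 + sqrt(5)/2)*conj(1) + 2*(-1/2 + sqrt(5)/2)*conj(1) + 2*(-sqrt(5)/2 - 1/2)*conj(1) + 5*(0)*conj(-1) + 5*(0)*conj(-1)]
      = (1/20)[(2) + (2) + (-sqrt(5) - 1) + (-1 + sqrt(5)) + (-1 + sqrt(5)) + (-sqrt(5) - 1) + (0) + (0)] = 0/20 = 0
  <chi_4*chi_5, chi_3> = (1/20)[1*(2)*conj(1) + 1*(2)*conj(-1) + 2*(-sqrt(5)/2 - 1/2)*conj(-1) + 2*(-1/2 + sqrt(5)/2)*conj(1) + 2*(-1/2 + sqrt(5)/2)*conj(-1) + 2*(-sqrt(5)/2 - 1/2)*conj(1) + 5*(0)*conj(1) + 5*(0)*conj(-1)]
      = (1/20)[(2) + (-2) + (1 + sqrt(5)) + (-1 + sqrt(5)) + (1 - sqrt(5)) + (-sqrt(5) - 1) + (0) + (0)] = 0/20 = 0
  <chi_4*chi_5, chi_4> = (1/20)[1*(2)*conj(1) + 1*(2)*conj(-1) + 2*(-sqrt(5)/2 - 1/2)*conj(-1) + 2*(-1/2 + sqrt(5)/2)*conj(1) + 2*(-1/2 + sqrt(5)/2)*conj(-1) + 2*(-sqrt(5)/2 - 1/2)*conj(1) + 5*(0)*conj(-1) + 5*(0)*conj(1)]
      = (1/20)[(2) + (-2) + (1 + sqrt(5)) + (-1 + sqrt(5)) + (1 - sqrt(5)) + (-sqrt(5) - 1) + (0) + (0)] = 0/20 = 0
  <chi_4*chi_5, chi_5> = (1/20)[1*(2)*conj(2) + 1*(2)*conj(-2) + 2*(-sqrt(5)/2 - 1/2)*conj(1/2 + sqrt(5)/2) + 2*(-1/2 + sqrt(5)/2)*conj(-1/2 + sqrt(5)/2) + 2*(-1/2 + sqrt(5)/2)*conj(1/2 - sqrt(5)/2) + 2*(-sqrt(5)/2 - 1/2)*conj(-sqrt(5)/2 - 1/2) + 5*(0)*conj(0) + 5*(0)*conj(0)]
      = (1/20)[(4) + (-4) + (-3 - sqrt(5)) + (3 - sqrt(5)) + (-3 + sqrt(5)) + (sqrt(5) + 3) + (0) + (0)] = 0/20 = 0
  <chi_4*chi_5, chi_6> = (1/20)[1*(2)*conj(2) + 1*(2)*conj(2) + 2*(-sqrt(5)/2 - 1/2)*conj(-1/2 + sqrt(5)/2) + 2*(-1/2 + sqrt(5)/2)*conj(-sqrt(5)/2 - 1/2) + 2*(-1/2 + sqrt(5)/2)*conj(-sqrt(5)/2 - 1/2) + 2*(-sqrt(5)/2 - 1/2)*conj(-1/2 + sqrt(5)/2) + 5*(0)*conj(0) + 5*(0)*conj(0)]
      = (1/20)[(4) + (4) + (-2) + (-2) + (-2) + (-2) + (0) + (0)] = 0/20 = 0
  <chi_4*chi_5, chi_7> = (1/20)[1*(2)*conj(2) + 1*(2)*conj(-2) + 2*(-sqrt(5)/2 - 1/2)*conj(1/2 - sqrt(5)/2) + 2*(-1/2 + sqrt(5)/2)*conj(-sqrt(5)/2 - 1/2) + 2*(-1/2 + sqrt(5)/2)*conj(1/2 + sqrt(5)/2) + 2*(-sqrt(5)/2 - 1/2)*conj(-1/2 + sqrt(5)/2) + 5*(0)*conj(0) + 5*(0)*conj(0)]
      = (1/20)[(4) + (-4) + (2) + (-2) + (2) + (-2) + (0) + (0)] = 0/20 = 0
  <chi_4*chi_5, chi_8> = (1/20)[1*(2)*conj(2) + 1*(2)*conj(2) + 2*(-sqrt(5)/2 - 1/2)*conj(-sqrt(5)/2 - 1/2) + 2*(-1/2 + sqrt(5)/2)*conj(-1/2 + sqrt(5)/2) + 2*(-1/2 + sqrt(5)/2)*conj(-1/2 + sqrt(5)/2) + 2*(-sqrt(5)/2 - 1/2)*conj(-sqrt(5)/2 - 1/2) + 5*(0)*conj(0) + 5*(0)*conj(0)]
      = (1/20)[(4) + (4) + (sqrt(5) + 3) + (3 - sqrt(5)) + (3 - sqrt(5)) + (sqrt(5) + 3) + (0) + (0)] = 20/20 = 1
Hence the multiplicities are chi_8: 1. Dimension check: dim(chi_4)*dim(chi_5) = 1*2 = 2 and sum (mult * dim) = 1*2 = 2.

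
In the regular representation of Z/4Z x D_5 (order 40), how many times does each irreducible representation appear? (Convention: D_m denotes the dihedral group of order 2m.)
Each irreducible V_i of dimension d_i appears with multiplicity d_i, i.e. rho_reg = (direct sum over all irreducibles V_i) d_i V_i. The irreducible dimensions for Z/4Z x D_5 are 1, 1, 1, 1, 1, 1, 1, 1, 2, 2, 2, 2, 2, 2, 2, 2: 8 irreducibles of dimension 1, each with multiplicity 1; 8 irreducibles of dimension 2, each with multiplicity 2. Total dimension 8*1*1 + 8*2*2 = 40 = |G|.

Reasoning: General theorem: in the regular representation of a finite group G, each irreducible appears with multiplicity equal to its dimension. Check: dim(rho_reg) = sum d_i^2 = 1 + 1 + 1 + 1 + 1 + 1 + 1 + 1 + 4 + 4 + 4 + 4 + 4 + 4 + 4 + 4 = 40 = |G|.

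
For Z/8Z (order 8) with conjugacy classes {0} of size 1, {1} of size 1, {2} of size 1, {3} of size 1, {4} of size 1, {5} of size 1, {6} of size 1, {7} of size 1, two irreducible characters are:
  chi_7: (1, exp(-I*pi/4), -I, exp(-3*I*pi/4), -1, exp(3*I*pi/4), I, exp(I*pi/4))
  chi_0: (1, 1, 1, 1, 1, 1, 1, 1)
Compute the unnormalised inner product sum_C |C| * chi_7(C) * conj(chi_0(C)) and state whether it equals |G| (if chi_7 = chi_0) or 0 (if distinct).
Sum = 0; so <chi_7, chi_0> = 0 (distinct irreducibles are orthogonal).

Reasoning: Compute term by term over conjugacy classes (|C| * chi_7(C) * conj(chi_0(C))):
  1*(1)*conj(1) + 1*(exp(-I*pi/4))*conj(1) + 1*(-I)*conj(1) + 1*(exp(-3*I*pi/4))*conj(1) + 1*(-1)*conj(1) + 1*(exp(3*I*pi/4))*conj(1) + 1*(I)*conj(1) + 1*(exp(I*pi/4))*conj(1)
  = (1) + (exp(-I*pi/4)) + (-I) + (exp(-3*I*pi/4)) + (-1) + (exp(3*I*pi/4)) + (I) + (exp(I*pi/4))
  = 0.
(Exp terms are combined using exp(i*s)*conj(exp(i*t)) = exp(i*(s-t)), and sums of them are collapsed using the identity that for every m > 1 the m distinct m-th roots of unity sum to 0, e.g. 1 + exp(2*I*pi/3) + exp(-2*I*pi/3) = 0.)
Dividing by |G| = 8 gives 0/8 = 0, matching the row-orthogonality relation <chi_7, chi_0> = [chi_7 = chi_0].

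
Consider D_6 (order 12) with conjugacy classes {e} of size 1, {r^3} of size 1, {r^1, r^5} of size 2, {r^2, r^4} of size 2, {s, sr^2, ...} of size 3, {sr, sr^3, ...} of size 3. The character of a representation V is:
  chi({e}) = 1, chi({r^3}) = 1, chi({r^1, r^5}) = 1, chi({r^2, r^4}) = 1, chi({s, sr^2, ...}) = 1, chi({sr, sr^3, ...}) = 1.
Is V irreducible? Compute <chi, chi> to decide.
Irreducible: <chi, chi> = 1.

Why: <chi, chi> = (1/|G|) sum_C |C| * |chi(C)|^2 = (1/12)[1*|1|^2 + 1*|1|^2 + 2*|1|^2 + 2*|1|^2 + 3*|1|^2 + 3*|1|^2]
  = (1/12)[(1) + (1) + (2) + (2) + (3) + (3)] = 12/12 = 1.
A character is irreducible iff <chi, chi> = 1, so this representation is irreducible.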